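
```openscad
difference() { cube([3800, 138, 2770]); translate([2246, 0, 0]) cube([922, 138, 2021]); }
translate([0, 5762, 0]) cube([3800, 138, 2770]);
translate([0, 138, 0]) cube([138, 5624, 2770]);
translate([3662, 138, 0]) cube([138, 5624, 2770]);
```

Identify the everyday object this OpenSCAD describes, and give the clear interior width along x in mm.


A single room. The interior width is 3524 mm.

Four walls enclosing a rectangle with a door in the front wall — a room. Outside width 3800 minus two 138 mm walls gives 3524 mm.


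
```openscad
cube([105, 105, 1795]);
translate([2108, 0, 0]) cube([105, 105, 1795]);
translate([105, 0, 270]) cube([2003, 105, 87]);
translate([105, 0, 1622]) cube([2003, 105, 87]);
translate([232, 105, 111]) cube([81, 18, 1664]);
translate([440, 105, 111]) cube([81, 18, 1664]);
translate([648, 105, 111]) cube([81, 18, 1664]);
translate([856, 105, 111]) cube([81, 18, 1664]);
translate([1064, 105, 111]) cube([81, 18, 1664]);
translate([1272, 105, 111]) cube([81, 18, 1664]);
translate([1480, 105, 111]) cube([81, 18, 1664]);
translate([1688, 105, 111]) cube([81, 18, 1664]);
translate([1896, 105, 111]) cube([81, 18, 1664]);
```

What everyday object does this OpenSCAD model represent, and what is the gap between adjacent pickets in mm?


A fence section. The picket gap is 127 mm.

Two posts, two rails, 9 pickets — a fence section. Span 2003 mm holds 9 pickets of 81 mm with 10 equal gaps: ⌊(2003 − 9·81) / 10⌋ = 127 mm.


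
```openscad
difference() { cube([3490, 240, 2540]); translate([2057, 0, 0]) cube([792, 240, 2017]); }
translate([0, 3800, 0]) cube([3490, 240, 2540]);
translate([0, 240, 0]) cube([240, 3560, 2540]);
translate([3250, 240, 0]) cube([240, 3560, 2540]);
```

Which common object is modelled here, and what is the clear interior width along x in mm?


A single room. The interior width is 3010 mm.

Four walls enclosing a rectangle with a door in the front wall — a room. Outside width 3490 minus two 240 mm walls gives 3010 mm.


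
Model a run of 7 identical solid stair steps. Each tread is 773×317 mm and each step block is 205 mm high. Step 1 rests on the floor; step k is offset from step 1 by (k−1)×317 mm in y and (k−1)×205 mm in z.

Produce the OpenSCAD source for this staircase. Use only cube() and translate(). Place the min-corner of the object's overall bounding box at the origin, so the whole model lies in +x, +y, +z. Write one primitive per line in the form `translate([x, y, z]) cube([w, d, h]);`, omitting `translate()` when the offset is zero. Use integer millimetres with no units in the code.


cube([773, 317, 205]);
translate([0, 317, 205]) cube([773, 317, 205]);
translate([0, 634, 410]) cube([773, 317, 205]);
translate([0, 951, 615]) cube([773, 317, 205]);
translate([0, 1268, 820]) cube([773, 317, 205]);
translate([0, 1585, 1025]) cube([773, 317, 205]);
translate([0, 1902, 1230]) cube([773, 317, 205]);


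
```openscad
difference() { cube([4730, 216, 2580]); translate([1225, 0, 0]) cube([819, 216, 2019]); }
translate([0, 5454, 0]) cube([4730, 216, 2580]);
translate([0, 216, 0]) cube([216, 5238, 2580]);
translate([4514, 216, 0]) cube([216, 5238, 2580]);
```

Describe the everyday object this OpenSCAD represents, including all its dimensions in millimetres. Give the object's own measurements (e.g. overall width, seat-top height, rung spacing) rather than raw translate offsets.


A single room: four walls, each 2580 mm tall and 216 mm thick, enclosing an outside footprint 4730×5670 mm (x × y), no floor or roof. The front and back walls (−y and +y sides) run the full x-width; the side walls fit between their inner faces. A door opening 819 mm wide and 2019 mm tall is cut through the front wall from the floor up, its −x edge 1225 mm from the wall's −x end.


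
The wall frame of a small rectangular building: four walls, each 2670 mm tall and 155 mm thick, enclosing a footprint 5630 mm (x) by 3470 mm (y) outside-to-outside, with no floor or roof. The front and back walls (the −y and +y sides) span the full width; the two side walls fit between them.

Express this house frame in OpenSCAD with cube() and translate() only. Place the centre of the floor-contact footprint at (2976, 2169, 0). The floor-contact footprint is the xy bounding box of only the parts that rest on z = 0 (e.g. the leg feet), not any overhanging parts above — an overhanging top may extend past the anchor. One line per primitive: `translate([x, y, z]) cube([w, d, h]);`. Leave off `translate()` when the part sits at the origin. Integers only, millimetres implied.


translate([161, 434, 0]) cube([5630, 155, 2670]);
translate([161, 3749, 0]) cube([5630, 155, 2670]);
translate([161, 589, 0]) cube([155, 3160, 2670]);
translate([5636, 589, 0]) cube([155, 3160, 2670]);


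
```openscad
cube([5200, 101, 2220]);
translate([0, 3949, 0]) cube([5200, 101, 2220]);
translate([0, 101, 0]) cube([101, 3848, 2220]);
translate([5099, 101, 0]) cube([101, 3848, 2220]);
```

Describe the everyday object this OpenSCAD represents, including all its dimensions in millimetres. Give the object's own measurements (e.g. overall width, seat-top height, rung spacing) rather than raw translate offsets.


The wall frame of a small rectangular building: four walls, each 2220 mm tall and 101 mm thick, enclosing a footprint 5200 mm (x) by 4050 mm (y) outside-to-outside, with no floor or roof. The front and back walls (the −y and +y sides) span the full width; the two side walls fit between them.


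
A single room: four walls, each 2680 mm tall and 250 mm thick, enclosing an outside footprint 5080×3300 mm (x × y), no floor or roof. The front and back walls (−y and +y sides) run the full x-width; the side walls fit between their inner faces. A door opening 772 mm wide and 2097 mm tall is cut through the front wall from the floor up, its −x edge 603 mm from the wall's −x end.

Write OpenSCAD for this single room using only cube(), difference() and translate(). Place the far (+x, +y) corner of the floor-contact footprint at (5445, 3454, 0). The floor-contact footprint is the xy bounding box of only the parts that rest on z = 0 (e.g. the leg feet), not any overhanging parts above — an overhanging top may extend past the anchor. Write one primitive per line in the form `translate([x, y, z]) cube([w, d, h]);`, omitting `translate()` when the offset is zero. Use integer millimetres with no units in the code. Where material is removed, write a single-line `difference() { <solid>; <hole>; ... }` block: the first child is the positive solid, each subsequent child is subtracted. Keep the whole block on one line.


difference() { translate([365, 154, 0]) cube([5080, 250, 2680]); translate([968, 154, 0]) cube([772, 250, 2097]); }
translate([365, 3204, 0]) cube([5080, 250, 2680]);
translate([365, 404, 0]) cube([250, 2800, 2680]);
translate([5195, 404, 0]) cube([250, 2800, 2680]);


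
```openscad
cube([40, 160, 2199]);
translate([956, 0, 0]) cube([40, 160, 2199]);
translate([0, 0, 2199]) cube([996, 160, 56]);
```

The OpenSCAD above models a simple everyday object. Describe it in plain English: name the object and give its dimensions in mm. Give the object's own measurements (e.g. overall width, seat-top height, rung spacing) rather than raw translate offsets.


A door frame. The clear opening is 916 mm wide and 2199 mm high. Two 40 mm wide jambs, 160 mm deep, stand either side of the opening from the floor to the top of the opening. A 56 mm thick head sits across the top of both jambs, spanning the full outside width of the frame.


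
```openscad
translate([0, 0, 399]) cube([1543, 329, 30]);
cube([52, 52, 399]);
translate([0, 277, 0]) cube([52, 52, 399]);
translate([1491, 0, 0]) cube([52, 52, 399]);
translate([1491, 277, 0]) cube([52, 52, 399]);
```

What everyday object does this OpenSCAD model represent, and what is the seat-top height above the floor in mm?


A bench. The seat-top height is 429 mm.

A long slab on four corner posts — a bench. The slab sits at z = 399 with thickness 30, so the top is 399 + 30 = 429 mm.


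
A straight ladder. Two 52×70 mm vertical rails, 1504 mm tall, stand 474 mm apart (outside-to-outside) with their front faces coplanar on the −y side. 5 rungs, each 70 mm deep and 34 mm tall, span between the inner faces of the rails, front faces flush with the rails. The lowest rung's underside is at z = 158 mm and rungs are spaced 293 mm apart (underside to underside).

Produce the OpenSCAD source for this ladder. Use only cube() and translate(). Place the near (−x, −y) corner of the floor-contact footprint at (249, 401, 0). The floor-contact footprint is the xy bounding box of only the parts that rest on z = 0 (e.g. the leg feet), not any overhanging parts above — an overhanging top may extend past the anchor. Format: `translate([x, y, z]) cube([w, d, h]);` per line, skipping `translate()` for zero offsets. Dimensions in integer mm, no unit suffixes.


translate([249, 401, 0]) cube([52, 70, 1504]);
translate([671, 401, 0]) cube([52, 70, 1504]);
translate([301, 401, 158]) cube([370, 70, 34]);
translate([301, 401, 451]) cube([370, 70, 34]);
translate([301, 401, 744]) cube([370, 70, 34]);
translate([301, 401, 1037]) cube([370, 70, 34]);
translate([301, 401, 1330]) cube([370, 70, 34]);


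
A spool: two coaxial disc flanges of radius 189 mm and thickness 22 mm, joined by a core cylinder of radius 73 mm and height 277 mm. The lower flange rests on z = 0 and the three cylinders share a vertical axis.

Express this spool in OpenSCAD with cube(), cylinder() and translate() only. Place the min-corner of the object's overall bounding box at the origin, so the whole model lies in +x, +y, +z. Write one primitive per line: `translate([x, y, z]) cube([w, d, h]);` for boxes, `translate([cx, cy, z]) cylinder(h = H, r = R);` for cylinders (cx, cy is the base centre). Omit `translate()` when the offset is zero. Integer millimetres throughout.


translate([189, 189, 0]) cylinder(h = 22, r = 189);
translate([189, 189, 22]) cylinder(h = 277, r = 73);
translate([189, 189, 299]) cylinder(h = 22, r = 189);


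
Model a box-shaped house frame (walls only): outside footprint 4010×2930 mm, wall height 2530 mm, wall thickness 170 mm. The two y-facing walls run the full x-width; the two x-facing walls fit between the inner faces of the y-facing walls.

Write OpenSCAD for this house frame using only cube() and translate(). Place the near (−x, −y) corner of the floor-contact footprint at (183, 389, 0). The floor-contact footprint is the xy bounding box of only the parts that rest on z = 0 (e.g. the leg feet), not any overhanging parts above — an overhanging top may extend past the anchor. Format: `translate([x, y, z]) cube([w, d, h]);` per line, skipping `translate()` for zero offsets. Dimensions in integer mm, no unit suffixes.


translate([183, 389, 0]) cube([4010, 170, 2530]);
translate([183, 3149, 0]) cube([4010, 170, 2530]);
translate([183, 559, 0]) cube([170, 2590, 2530]);
translate([4023, 559, 0]) cube([170, 2590, 2530]);


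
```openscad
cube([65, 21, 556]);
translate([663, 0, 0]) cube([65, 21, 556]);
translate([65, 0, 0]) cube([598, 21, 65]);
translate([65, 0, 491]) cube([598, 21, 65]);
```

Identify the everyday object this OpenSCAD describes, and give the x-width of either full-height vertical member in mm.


A picture frame. The border width is 65 mm.

Four thin pieces enclosing a rectangular opening — a picture frame. The two full-height stiles are 556 mm tall; the top rail sits at z = 491 and is 65 mm tall, so the border above the opening is 556 − 491 = 65 mm, matching the stile x-width.


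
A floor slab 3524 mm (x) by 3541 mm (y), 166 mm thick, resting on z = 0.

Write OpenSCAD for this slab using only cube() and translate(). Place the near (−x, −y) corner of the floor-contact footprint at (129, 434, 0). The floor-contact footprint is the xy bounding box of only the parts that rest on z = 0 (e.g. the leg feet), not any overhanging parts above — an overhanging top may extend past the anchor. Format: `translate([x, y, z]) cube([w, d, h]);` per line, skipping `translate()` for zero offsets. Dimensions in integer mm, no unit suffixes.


translate([129, 434, 0]) cube([3524, 3541, 166]);


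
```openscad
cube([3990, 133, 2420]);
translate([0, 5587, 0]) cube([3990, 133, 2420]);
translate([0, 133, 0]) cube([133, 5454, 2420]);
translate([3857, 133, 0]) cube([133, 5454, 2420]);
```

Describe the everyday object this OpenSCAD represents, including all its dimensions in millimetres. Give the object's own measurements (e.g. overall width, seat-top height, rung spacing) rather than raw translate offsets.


The wall frame of a small rectangular building: four walls, each 2420 mm tall and 133 mm thick, enclosing a footprint 3990 mm (x) by 5720 mm (y) outside-to-outside, with no floor or roof. The front and back walls (the −y and +y sides) span the full width; the two side walls fit between them.


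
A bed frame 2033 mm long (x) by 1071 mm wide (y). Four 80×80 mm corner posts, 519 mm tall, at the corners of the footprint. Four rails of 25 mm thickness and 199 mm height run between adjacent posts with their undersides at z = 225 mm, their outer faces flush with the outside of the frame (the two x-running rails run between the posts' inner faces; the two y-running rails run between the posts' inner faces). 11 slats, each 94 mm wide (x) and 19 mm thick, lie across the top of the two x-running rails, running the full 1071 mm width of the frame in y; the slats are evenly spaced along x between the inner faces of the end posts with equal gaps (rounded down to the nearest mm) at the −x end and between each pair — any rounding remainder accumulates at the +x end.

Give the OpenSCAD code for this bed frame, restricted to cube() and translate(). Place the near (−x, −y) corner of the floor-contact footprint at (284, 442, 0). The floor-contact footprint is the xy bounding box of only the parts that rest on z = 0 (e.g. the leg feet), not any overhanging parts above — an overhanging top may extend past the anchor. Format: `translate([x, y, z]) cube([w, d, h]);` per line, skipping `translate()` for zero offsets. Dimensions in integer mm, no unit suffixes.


// slat z = rail_z + rail_h = 225 + 199 = 424
// slat gap = ⌊(1873 − 11·94) / 12⌋ = 69
translate([284, 442, 0]) cube([80, 80, 519]);
translate([284, 1433, 0]) cube([80, 80, 519]);
translate([2237, 442, 0]) cube([80, 80, 519]);
translate([2237, 1433, 0]) cube([80, 80, 519]);
translate([364, 442, 225]) cube([1873, 25, 199]);
translate([364, 1488, 225]) cube([1873, 25, 199]);
translate([284, 522, 225]) cube([25, 911, 199]);
translate([2292, 522, 225]) cube([25, 911, 199]);
translate([433, 442, 424]) cube([94, 1071, 19]);
translate([596, 442, 424]) cube([94, 1071, 19]);
translate([759, 442, 424]) cube([94, 1071, 19]);
translate([922, 442, 424]) cube([94, 1071, 19]);
translate([1085, 442, 424]) cube([94, 1071, 19]);
translate([1248, 442, 424]) cube([94, 1071, 19]);
translate([1411, 442, 424]) cube([94, 1071, 19]);
translate([1574, 442, 424]) cube([94, 1071, 19]);
translate([1737, 442, 424]) cube([94, 1071, 19]);
translate([1900, 442, 424]) cube([94, 1071, 19]);
translate([2063, 442, 424]) cube([94, 1071, 19]);


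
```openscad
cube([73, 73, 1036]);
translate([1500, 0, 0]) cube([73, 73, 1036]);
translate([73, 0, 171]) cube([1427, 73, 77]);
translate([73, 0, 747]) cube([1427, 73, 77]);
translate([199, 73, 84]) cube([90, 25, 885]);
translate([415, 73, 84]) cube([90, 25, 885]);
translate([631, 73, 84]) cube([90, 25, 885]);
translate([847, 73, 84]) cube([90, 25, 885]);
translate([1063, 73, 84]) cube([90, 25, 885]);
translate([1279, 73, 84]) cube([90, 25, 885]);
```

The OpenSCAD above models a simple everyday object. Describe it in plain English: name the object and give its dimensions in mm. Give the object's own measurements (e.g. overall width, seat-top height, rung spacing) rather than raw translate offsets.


A fence section. Two 73×73 mm posts, 1036 mm tall, stand on the floor with a clear span of 1427 mm between their inner faces. Two horizontal rails of 73×77 mm section span the gap between the posts with their undersides at z = 171 mm and z = 747 mm, flush with the posts' −y face. 6 pickets, each 90 mm wide, 25 mm thick and 885 mm tall, are fixed to the +y face of the rails with their bottoms at z = 84 mm, spaced across the span with a 126 mm gap after the −x post and between neighbouring pickets, with 131 mm left before the +x post.


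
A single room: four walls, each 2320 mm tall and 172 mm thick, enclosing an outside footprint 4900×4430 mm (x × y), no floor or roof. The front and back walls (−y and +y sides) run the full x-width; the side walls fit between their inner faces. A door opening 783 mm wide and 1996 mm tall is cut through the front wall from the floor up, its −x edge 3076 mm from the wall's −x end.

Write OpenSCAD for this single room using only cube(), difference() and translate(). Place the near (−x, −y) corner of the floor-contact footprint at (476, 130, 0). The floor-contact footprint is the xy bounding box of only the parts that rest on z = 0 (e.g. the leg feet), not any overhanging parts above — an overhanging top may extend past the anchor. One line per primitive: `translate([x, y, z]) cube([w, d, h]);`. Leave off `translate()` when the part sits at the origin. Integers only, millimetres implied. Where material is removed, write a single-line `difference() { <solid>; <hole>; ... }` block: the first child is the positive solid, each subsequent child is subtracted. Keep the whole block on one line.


difference() { translate([476, 130, 0]) cube([4900, 172, 2320]); translate([3552, 130, 0]) cube([783, 172, 1996]); }
translate([476, 4388, 0]) cube([4900, 172, 2320]);
translate([476, 302, 0]) cube([172, 4086, 2320]);
translate([5204, 302, 0]) cube([172, 4086, 2320]);


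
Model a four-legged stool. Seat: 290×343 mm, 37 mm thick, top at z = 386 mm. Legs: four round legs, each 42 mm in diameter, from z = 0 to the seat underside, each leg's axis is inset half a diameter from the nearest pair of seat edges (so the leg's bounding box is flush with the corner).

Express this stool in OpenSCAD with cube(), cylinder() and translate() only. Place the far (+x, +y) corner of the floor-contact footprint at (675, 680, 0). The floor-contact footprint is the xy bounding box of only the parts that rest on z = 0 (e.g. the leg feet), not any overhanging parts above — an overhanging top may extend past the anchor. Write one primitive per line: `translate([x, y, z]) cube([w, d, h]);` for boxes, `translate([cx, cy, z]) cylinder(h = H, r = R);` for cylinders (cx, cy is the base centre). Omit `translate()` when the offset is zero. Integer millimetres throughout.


// leg_h = 386 - 37 = 349
translate([385, 337, 349]) cube([290, 343, 37]);
translate([406, 358, 0]) cylinder(h = 349, r = 21);
translate([654, 358, 0]) cylinder(h = 349, r = 21);
translate([406, 659, 0]) cylinder(h = 349, r = 21);
translate([654, 659, 0]) cylinder(h = 349, r = 21);


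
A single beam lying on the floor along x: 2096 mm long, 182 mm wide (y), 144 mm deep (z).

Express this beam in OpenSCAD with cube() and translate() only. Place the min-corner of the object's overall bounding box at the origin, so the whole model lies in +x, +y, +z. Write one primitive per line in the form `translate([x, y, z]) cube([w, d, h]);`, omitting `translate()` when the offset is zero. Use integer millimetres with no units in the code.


cube([2096, 182, 144]);


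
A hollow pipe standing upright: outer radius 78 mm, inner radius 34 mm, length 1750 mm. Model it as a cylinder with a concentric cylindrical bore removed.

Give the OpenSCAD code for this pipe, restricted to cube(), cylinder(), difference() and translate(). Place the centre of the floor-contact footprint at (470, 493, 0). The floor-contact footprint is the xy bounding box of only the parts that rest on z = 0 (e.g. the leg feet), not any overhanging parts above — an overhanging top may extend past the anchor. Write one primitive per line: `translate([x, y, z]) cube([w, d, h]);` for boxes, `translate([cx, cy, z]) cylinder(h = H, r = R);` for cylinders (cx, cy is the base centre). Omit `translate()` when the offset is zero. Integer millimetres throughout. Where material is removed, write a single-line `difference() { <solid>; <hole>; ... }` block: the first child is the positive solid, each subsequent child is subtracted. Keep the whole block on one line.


difference() { translate([470, 493, 0]) cylinder(h = 1750, r = 78); translate([470, 493, 0]) cylinder(h = 1750, r = 34); }


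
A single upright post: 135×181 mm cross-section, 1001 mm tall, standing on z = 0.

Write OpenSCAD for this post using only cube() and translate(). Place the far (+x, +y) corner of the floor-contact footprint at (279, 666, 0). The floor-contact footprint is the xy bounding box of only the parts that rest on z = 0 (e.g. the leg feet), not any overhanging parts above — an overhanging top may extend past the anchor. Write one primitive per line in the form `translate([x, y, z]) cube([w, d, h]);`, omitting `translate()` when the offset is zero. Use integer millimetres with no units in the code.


translate([144, 485, 0]) cube([135, 181, 1001]);


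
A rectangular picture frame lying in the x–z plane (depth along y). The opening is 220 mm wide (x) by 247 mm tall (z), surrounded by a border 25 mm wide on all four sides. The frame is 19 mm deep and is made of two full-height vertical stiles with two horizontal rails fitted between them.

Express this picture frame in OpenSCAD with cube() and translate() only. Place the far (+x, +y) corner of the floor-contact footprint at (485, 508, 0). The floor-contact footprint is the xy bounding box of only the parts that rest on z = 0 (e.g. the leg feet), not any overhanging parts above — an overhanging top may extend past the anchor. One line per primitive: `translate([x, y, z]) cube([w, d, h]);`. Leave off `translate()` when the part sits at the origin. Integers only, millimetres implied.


translate([215, 489, 0]) cube([25, 19, 297]);
translate([460, 489, 0]) cube([25, 19, 297]);
translate([240, 489, 0]) cube([220, 19, 25]);
translate([240, 489, 272]) cube([220, 19, 25]);


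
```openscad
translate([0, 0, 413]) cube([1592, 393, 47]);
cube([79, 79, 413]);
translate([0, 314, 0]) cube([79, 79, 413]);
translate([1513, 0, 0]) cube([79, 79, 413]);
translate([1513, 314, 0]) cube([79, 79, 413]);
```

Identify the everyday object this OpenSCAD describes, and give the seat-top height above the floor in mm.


A bench. The seat-top height is 460 mm.

A long slab on four corner posts — a bench. The slab sits at z = 413 with thickness 47, so the top is 413 + 47 = 460 mm.


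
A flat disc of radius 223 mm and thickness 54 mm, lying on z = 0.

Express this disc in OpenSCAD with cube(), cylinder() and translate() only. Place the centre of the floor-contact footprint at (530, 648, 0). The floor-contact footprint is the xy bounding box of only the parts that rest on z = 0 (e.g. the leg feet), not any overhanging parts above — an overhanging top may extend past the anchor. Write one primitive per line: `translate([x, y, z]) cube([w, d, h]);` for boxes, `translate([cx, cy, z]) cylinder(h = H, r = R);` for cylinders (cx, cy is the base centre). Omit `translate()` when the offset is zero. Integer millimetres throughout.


translate([530, 648, 0]) cylinder(h = 54, r = 223);


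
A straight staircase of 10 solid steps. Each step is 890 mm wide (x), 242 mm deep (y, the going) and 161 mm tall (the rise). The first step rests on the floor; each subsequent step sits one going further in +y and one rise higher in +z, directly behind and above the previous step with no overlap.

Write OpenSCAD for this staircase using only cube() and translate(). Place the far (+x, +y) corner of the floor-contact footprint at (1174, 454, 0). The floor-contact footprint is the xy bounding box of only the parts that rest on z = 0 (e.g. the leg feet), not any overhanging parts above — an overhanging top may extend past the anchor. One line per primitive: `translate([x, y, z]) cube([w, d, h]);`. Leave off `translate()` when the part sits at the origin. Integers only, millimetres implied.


translate([284, 212, 0]) cube([890, 242, 161]);
translate([284, 454, 161]) cube([890, 242, 161]);
translate([284, 696, 322]) cube([890, 242, 161]);
translate([284, 938, 483]) cube([890, 242, 161]);
translate([284, 1180, 644]) cube([890, 242, 161]);
translate([284, 1422, 805]) cube([890, 242, 161]);
translate([284, 1664, 966]) cube([890, 242, 161]);
translate([284, 1906, 1127]) cube([890, 242, 161]);
translate([284, 2148, 1288]) cube([890, 242, 161]);
translate([284, 2390, 1449]) cube([890, 242, 161]);


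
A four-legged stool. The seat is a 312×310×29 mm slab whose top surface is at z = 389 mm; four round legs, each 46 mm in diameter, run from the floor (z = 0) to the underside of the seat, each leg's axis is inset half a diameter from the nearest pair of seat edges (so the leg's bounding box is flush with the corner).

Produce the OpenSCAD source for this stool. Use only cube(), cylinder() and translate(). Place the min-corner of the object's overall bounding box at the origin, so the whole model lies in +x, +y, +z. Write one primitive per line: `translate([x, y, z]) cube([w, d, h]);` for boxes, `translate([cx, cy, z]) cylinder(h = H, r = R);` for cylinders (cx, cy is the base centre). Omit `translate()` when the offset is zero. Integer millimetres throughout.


translate([0, 0, 360]) cube([312, 310, 29]);
translate([23, 23, 0]) cylinder(h = 360, r = 23);
translate([289, 23, 0]) cylinder(h = 360, r = 23);
translate([23, 287, 0]) cylinder(h = 360, r = 23);
translate([289, 287, 0]) cylinder(h = 360, r = 23);


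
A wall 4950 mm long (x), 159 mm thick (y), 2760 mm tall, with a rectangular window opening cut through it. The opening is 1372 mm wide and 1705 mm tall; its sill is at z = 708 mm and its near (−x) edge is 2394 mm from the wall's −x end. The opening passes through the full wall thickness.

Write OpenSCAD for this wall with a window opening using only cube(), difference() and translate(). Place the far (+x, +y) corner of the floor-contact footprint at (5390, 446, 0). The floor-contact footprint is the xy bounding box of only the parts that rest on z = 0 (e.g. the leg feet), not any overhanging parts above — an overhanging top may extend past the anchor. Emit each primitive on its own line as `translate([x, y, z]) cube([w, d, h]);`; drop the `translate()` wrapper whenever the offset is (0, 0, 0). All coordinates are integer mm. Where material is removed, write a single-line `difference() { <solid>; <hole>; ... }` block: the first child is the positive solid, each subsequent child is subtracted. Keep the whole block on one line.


difference() { translate([440, 287, 0]) cube([4950, 159, 2760]); translate([2834, 287, 708]) cube([1372, 159, 1705]); }


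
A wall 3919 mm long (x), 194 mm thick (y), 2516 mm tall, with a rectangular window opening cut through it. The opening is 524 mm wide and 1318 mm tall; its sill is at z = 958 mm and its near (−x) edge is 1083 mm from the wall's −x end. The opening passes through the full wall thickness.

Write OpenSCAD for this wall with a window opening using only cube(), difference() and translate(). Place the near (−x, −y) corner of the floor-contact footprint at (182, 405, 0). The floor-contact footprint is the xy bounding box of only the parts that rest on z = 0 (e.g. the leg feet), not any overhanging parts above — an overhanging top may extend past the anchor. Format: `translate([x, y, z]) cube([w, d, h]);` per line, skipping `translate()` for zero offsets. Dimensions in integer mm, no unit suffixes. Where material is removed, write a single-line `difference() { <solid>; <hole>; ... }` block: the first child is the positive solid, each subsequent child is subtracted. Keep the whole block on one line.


difference() { translate([182, 405, 0]) cube([3919, 194, 2516]); translate([1265, 405, 958]) cube([524, 194, 1318]); }


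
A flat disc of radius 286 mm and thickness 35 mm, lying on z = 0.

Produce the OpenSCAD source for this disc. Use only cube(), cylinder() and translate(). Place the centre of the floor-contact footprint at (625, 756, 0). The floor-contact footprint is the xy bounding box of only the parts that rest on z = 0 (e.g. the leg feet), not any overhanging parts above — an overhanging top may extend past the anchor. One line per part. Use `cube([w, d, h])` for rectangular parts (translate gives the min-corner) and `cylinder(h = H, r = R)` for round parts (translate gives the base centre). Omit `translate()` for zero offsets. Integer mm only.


translate([625, 756, 0]) cylinder(h = 35, r = 286);


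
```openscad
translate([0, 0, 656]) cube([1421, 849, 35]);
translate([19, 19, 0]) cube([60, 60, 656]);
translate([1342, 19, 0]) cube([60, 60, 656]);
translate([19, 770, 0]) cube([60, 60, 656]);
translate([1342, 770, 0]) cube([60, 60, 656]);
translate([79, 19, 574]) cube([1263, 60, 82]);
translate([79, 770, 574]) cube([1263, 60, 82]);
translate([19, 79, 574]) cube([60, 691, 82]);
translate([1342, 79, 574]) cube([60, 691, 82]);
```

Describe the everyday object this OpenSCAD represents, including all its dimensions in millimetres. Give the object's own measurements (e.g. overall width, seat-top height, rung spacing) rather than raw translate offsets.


A table: top 1421 mm (x) × 849 mm (y), 35 mm thick, upper face at z = 691 mm, on four 60×60 mm square legs, each inset 19 mm from the nearest pair of top edges from z = 0 to the bottom of the top. Four apron rails, 60 mm thick and 82 mm tall, run between adjacent legs with their top edges flush with the underside of the top and their outer faces flush with the legs' outer faces.


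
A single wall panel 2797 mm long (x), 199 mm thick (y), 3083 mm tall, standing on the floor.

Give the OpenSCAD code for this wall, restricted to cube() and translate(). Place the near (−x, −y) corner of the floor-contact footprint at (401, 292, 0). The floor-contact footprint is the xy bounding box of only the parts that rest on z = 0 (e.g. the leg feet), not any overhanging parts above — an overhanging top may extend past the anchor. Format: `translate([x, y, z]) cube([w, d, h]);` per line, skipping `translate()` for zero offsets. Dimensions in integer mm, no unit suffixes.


translate([401, 292, 0]) cube([2797, 199, 3083]);


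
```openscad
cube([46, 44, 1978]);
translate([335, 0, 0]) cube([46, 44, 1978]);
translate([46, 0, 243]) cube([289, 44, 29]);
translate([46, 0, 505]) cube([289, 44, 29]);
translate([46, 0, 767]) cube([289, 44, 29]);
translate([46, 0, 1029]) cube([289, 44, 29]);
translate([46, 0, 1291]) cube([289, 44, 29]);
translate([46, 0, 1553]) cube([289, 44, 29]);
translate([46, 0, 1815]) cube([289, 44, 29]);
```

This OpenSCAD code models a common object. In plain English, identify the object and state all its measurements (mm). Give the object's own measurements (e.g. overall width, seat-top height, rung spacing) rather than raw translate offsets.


A straight ladder. Two 46×44 mm vertical rails, 1978 mm tall, stand 381 mm apart (outside-to-outside) with their front faces coplanar on the −y side. 7 rungs, each 44 mm deep and 29 mm tall, span between the inner faces of the rails, front faces flush with the rails. The lowest rung's underside is at z = 243 mm and rungs are spaced 262 mm apart (underside to underside).


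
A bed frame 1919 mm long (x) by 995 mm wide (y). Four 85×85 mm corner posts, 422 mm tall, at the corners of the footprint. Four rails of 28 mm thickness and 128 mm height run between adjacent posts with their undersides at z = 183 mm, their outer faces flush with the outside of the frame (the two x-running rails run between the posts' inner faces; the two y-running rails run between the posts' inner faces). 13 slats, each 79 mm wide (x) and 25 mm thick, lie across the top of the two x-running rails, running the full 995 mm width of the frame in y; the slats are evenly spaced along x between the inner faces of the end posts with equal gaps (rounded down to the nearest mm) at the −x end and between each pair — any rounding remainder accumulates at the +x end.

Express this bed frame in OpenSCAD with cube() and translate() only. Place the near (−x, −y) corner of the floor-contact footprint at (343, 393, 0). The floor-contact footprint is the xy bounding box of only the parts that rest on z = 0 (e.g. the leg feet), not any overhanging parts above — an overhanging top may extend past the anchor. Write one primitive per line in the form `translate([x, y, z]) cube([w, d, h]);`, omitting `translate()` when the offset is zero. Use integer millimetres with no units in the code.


// slat z = rail_z + rail_h = 183 + 128 = 311
// slat gap = ⌊(1749 − 13·79) / 14⌋ = 51
translate([343, 393, 0]) cube([85, 85, 422]);
translate([343, 1303, 0]) cube([85, 85, 422]);
translate([2177, 393, 0]) cube([85, 85, 422]);
translate([2177, 1303, 0]) cube([85, 85, 422]);
translate([428, 393, 183]) cube([1749, 28, 128]);
translate([428, 1360, 183]) cube([1749, 28, 128]);
translate([343, 478, 183]) cube([28, 825, 128]);
translate([2234, 478, 183]) cube([28, 825, 128]);
translate([479, 393, 311]) cube([79, 995, 25]);
translate([609, 393, 311]) cube([79, 995, 25]);
translate([739, 393, 311]) cube([79, 995, 25]);
translate([869, 393, 311]) cube([79, 995, 25]);
translate([999, 393, 311]) cube([79, 995, 25]);
translate([1129, 393, 311]) cube([79, 995, 25]);
translate([1259, 393, 311]) cube([79, 995, 25]);
translate([1389, 393, 311]) cube([79, 995, 25]);
translate([1519, 393, 311]) cube([79, 995, 25]);
translate([1649, 393, 311]) cube([79, 995, 25]);
translate([1779, 393, 311]) cube([79, 995, 25]);
translate([1909, 393, 311]) cube([79, 995, 25]);
translate([2039, 393, 311]) cube([79, 995, 25]);


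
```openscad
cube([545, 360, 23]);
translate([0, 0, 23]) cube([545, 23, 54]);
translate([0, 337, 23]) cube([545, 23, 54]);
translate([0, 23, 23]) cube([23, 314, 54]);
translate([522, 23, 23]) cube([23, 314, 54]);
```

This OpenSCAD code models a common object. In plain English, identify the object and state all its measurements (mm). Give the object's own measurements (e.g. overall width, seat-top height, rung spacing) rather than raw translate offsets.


An open-topped rectangular box: outside dimensions 545×360×77 mm, with a uniform wall and base thickness of 23 mm. The base is a full 545×360 slab on the floor; four walls sit on top of the base. The front and back walls (the −y and +y sides) span the full width; the two side walls fit between them.


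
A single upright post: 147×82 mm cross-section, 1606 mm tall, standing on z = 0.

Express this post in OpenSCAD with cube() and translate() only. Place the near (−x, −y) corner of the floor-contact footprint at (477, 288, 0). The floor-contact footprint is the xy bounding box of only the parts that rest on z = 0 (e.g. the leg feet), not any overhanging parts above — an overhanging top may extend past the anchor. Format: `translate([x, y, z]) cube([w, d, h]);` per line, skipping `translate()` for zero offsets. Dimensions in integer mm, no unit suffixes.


translate([477, 288, 0]) cube([147, 82, 1606]);


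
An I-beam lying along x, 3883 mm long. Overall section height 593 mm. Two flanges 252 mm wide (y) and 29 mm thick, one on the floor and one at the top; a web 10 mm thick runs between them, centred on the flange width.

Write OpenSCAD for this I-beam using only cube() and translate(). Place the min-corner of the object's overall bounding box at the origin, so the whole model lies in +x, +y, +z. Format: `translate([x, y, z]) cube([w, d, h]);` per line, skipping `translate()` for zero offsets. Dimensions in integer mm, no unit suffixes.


cube([3883, 252, 29]);
translate([0, 121, 29]) cube([3883, 10, 535]);
translate([0, 0, 564]) cube([3883, 252, 29]);


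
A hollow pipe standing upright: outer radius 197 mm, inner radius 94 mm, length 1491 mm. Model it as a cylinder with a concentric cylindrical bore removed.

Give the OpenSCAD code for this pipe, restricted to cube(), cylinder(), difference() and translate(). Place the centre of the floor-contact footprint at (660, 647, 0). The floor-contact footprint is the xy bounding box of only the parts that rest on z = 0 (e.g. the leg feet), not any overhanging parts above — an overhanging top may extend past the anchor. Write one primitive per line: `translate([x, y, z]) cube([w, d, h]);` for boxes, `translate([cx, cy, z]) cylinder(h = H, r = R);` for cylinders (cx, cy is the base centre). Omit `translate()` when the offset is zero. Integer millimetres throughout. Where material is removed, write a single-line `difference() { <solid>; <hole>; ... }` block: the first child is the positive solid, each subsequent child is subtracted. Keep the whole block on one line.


difference() { translate([660, 647, 0]) cylinder(h = 1491, r = 197); translate([660, 647, 0]) cylinder(h = 1491, r = 94); }


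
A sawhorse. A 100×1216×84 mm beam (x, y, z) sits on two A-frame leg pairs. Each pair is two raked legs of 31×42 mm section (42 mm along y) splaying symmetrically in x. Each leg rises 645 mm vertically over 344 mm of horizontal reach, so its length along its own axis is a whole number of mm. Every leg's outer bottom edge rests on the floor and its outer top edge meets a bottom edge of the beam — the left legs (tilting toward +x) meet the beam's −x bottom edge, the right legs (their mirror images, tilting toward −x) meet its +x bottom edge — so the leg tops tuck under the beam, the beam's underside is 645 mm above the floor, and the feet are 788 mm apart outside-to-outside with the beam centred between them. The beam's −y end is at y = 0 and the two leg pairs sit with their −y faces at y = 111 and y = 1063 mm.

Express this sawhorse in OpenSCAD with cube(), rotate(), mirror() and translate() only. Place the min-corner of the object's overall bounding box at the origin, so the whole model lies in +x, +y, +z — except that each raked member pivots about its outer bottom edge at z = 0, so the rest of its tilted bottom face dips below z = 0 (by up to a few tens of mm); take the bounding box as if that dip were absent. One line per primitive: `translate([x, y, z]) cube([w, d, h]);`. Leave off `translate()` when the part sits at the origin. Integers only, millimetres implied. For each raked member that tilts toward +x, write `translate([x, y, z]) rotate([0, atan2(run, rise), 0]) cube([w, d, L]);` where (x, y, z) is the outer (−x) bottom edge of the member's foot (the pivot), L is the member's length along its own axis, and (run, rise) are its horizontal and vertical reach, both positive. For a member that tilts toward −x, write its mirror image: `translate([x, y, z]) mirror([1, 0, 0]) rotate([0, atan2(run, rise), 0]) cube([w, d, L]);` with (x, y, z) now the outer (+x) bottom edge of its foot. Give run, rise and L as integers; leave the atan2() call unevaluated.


translate([344, 0, 645]) cube([100, 1216, 84]);
translate([0, 111, 0]) rotate([0, atan2(344, 645), 0]) cube([31, 42, 731]);
translate([788, 111, 0]) mirror([1, 0, 0]) rotate([0, atan2(344, 645), 0]) cube([31, 42, 731]);
translate([0, 1063, 0]) rotate([0, atan2(344, 645), 0]) cube([31, 42, 731]);
translate([788, 1063, 0]) mirror([1, 0, 0]) rotate([0, atan2(344, 645), 0]) cube([31, 42, 731]);


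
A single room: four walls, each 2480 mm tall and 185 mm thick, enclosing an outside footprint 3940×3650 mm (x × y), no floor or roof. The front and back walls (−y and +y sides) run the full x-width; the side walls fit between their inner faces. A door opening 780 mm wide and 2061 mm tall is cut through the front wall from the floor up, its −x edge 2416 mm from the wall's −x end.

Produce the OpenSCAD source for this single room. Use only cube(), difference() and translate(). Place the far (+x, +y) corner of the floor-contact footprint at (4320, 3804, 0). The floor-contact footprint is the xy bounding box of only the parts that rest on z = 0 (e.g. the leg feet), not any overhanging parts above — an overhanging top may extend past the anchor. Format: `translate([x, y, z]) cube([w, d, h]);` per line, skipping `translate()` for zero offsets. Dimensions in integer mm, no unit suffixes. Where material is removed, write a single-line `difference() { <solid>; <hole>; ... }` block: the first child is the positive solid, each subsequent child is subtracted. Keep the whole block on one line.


difference() { translate([380, 154, 0]) cube([3940, 185, 2480]); translate([2796, 154, 0]) cube([780, 185, 2061]); }
translate([380, 3619, 0]) cube([3940, 185, 2480]);
translate([380, 339, 0]) cube([185, 3280, 2480]);
translate([4135, 339, 0]) cube([185, 3280, 2480]);
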